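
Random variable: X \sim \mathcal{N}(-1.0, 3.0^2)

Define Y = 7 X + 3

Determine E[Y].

For Y = 7X + 3:
E[Y] = 7 * E[X] + 3
E[X] = -1.0 = -1
E[Y] = 7 * (-1) + 3 = -4

-4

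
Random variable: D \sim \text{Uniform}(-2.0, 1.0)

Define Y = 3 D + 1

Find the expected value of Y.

For Y = 3D + 1:
E[Y] = 3 * E[D] + 1
E[D] = (-2 + 1)/2 = -0.5
E[Y] = 3 * (-0.5) + 1 = -0.5

-0.5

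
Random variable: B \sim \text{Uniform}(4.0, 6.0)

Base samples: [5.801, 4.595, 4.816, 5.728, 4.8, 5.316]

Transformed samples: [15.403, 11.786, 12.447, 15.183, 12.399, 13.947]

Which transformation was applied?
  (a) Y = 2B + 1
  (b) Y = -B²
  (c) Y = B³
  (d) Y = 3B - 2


Checking option (d) Y = 3B - 2:
  B = 5.801 -> Y = 15.403 ✓
  B = 4.595 -> Y = 11.786 ✓
  B = 4.816 -> Y = 12.447 ✓
All samples match this transformation.

(d) 3B - 2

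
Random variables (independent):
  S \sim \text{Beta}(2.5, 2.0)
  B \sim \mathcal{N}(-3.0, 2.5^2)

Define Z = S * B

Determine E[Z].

For independent RVs: E[XY] = E[X]*E[Y]
E[S] = 0.55555556
E[B] = -3
E[Z] = 0.55555556 * (-3) = -1.6666667

-1.6666667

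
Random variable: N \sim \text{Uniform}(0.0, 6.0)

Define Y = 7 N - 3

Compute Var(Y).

For Y = aN + b: Var(Y) = a² * Var(N)
Var(N) = (6 - 0)^2/12 = 3
Var(Y) = 7² * 3 = 49 * 3 = 147

147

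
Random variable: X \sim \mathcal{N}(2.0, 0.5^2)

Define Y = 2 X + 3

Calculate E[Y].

For Y = 2X + 3:
E[Y] = 2 * E[X] + 3
E[X] = 2.0 = 2
E[Y] = 2 * 2 + 3 = 7

7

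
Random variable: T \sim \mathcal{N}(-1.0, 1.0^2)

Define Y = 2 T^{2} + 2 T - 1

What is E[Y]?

E[Y] = 2*E[T²] + 2*E[T] - 1
E[T] = -1
E[T²] = Var(T) + (E[T])² = 1 + 1 = 2
E[Y] = 2*2 + 2*(-1) - 1 = 1

1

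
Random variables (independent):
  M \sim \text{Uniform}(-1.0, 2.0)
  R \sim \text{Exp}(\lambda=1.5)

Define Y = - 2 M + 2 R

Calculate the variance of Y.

For independent RVs: Var(aX + bY) = a²Var(X) + b²Var(Y)
Var(M) = 0.75
Var(R) = 0.44444444
Var(Y) = (-2)²*0.75 + 2²*0.44444444
= 4*0.75 + 4*0.44444444 = 4.7777778

4.7777778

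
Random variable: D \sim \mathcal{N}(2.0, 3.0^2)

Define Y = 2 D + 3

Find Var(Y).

For Y = aD + b: Var(Y) = a² * Var(D)
Var(D) = 3.0^2 = 9
Var(Y) = 2² * 9 = 4 * 9 = 36

36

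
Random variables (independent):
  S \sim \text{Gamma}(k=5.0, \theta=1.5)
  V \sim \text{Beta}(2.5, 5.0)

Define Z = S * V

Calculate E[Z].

For independent RVs: E[XY] = E[X]*E[Y]
E[S] = 7.5
E[V] = 0.33333333
E[Z] = 7.5 * 0.33333333 = 2.5

2.5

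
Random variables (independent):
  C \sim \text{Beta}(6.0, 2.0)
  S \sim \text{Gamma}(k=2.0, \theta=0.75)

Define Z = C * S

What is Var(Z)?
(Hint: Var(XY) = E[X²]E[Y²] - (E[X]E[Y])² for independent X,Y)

Var(XY) = E[X²]E[Y²] - (E[X]E[Y])²
E[C] = 0.75, Var(C) = 0.020833333
E[S] = 1.5, Var(S) = 1.125
E[C²] = 0.020833333 + 0.75² = 0.58333333
E[S²] = 1.125 + 1.5² = 3.375
Var(Z) = 0.58333333*3.375 - (0.75*1.5)²
= 1.96875 - 1.265625 = 0.703125

0.703125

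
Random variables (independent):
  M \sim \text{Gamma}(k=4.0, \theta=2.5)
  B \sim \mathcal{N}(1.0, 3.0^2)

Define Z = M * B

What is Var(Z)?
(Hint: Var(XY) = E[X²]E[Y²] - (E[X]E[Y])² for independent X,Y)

Var(XY) = E[X²]E[Y²] - (E[X]E[Y])²
E[M] = 10, Var(M) = 25
E[B] = 1, Var(B) = 9
E[M²] = 25 + 10² = 125
E[B²] = 9 + 1² = 10
Var(Z) = 125*10 - (10*1)²
= 1250 - 100 = 1150

1150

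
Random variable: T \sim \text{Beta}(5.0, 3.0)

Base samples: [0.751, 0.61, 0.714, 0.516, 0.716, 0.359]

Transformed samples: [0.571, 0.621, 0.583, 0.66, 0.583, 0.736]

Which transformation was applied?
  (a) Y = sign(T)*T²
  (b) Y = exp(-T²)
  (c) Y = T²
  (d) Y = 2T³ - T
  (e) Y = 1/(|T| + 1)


Checking option (e) Y = 1/(|T| + 1):
  T = 0.751 -> Y = 0.571 ✓
  T = 0.61 -> Y = 0.621 ✓
  T = 0.714 -> Y = 0.583 ✓
All samples match this transformation.

(e) 1/(|T| + 1)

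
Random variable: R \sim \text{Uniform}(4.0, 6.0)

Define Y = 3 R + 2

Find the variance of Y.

For Y = aR + b: Var(Y) = a² * Var(R)
Var(R) = (6 - 4)^2/12 = 0.33333333
Var(Y) = 3² * 0.33333333 = 9 * 0.33333333 = 3

3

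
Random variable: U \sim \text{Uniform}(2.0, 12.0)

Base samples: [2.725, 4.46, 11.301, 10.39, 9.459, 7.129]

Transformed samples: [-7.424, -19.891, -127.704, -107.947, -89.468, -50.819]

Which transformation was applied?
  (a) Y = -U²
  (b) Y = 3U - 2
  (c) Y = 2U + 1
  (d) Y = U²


Checking option (a) Y = -U²:
  U = 2.725 -> Y = -7.424 ✓
  U = 4.46 -> Y = -19.891 ✓
  U = 11.301 -> Y = -127.704 ✓
All samples match this transformation.

(a) -U²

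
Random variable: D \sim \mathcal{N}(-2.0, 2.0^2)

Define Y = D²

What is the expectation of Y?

Using E[X²] = Var(X) + (E[X])²:
E[D] = -2
Var(D) = 2.0^2 = 4
E[D²] = 4 + (-2)² = 4 + 4 = 8

8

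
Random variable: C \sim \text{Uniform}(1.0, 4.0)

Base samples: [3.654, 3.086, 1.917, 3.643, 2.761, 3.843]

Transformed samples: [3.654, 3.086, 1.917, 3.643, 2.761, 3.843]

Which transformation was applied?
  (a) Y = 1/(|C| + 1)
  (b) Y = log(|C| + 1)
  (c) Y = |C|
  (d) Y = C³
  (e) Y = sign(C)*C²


Checking option (c) Y = |C|:
  C = 3.654 -> Y = 3.654 ✓
  C = 3.086 -> Y = 3.086 ✓
  C = 1.917 -> Y = 1.917 ✓
All samples match this transformation.

(c) |C|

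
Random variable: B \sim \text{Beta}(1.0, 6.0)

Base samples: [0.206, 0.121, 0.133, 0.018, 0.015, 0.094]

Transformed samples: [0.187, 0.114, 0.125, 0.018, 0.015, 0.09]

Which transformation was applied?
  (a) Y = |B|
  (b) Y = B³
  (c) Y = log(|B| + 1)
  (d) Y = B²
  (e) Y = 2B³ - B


Checking option (c) Y = log(|B| + 1):
  B = 0.206 -> Y = 0.187 ✓
  B = 0.121 -> Y = 0.114 ✓
  B = 0.133 -> Y = 0.125 ✓
All samples match this transformation.

(c) log(|B| + 1)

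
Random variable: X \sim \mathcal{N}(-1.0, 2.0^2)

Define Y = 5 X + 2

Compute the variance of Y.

For Y = aX + b: Var(Y) = a² * Var(X)
Var(X) = 2.0^2 = 4
Var(Y) = 5² * 4 = 25 * 4 = 100

100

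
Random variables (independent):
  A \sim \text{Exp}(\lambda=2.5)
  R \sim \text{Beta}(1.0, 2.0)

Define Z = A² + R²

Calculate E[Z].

E[Z] = E[A²] + E[R²]
E[A²] = Var(A) + E[A]² = 0.16 + 0.16 = 0.32
E[R²] = Var(R) + E[R]² = 0.055555556 + 0.11111111 = 0.16666667
E[Z] = 0.32 + 0.16666667 = 0.48666667

0.48666667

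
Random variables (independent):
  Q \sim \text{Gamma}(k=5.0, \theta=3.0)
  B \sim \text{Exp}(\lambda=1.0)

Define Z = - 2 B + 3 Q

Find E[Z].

E[Z] = 3*E[Q] - 2*E[B]
E[Q] = 15
E[B] = 1
E[Z] = 3*15 - 2*1 = 43

43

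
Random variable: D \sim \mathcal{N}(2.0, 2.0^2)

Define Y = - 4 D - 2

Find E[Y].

For Y = -4D - 2:
E[Y] = -4 * E[D] - 2
E[D] = 2.0 = 2
E[Y] = -4 * 2 - 2 = -10

-10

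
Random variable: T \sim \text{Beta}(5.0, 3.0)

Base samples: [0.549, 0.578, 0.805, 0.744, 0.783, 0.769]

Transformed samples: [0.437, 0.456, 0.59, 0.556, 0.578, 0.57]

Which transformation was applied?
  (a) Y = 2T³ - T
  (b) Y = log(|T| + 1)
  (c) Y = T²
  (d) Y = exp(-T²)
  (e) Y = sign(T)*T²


Checking option (b) Y = log(|T| + 1):
  T = 0.549 -> Y = 0.437 ✓
  T = 0.578 -> Y = 0.456 ✓
  T = 0.805 -> Y = 0.59 ✓
All samples match this transformation.

(b) log(|T| + 1)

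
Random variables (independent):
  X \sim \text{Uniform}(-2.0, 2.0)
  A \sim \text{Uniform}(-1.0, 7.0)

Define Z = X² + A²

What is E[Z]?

E[Z] = E[X²] + E[A²]
E[X²] = Var(X) + E[X]² = 1.3333333 + 0 = 1.3333333
E[A²] = Var(A) + E[A]² = 5.3333333 + 9 = 14.333333
E[Z] = 1.3333333 + 14.333333 = 15.666667

15.666667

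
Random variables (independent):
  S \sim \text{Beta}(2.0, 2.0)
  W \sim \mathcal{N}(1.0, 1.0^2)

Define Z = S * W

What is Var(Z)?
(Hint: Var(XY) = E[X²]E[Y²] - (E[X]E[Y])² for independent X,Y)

Var(XY) = E[X²]E[Y²] - (E[X]E[Y])²
E[S] = 0.5, Var(S) = 0.05
E[W] = 1, Var(W) = 1
E[S²] = 0.05 + 0.5² = 0.3
E[W²] = 1 + 1² = 2
Var(Z) = 0.3*2 - (0.5*1)²
= 0.6 - 0.25 = 0.35

0.35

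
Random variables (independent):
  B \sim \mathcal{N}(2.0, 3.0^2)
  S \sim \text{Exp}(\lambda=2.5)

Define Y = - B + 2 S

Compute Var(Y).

For independent RVs: Var(aX + bY) = a²Var(X) + b²Var(Y)
Var(B) = 9
Var(S) = 0.16
Var(Y) = (-1)²*9 + 2²*0.16
= 1*9 + 4*0.16 = 9.64

9.64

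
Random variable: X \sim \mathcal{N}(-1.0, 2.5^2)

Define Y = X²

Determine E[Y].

Using E[X²] = Var(X) + (E[X])²:
E[X] = -1
Var(X) = 2.5^2 = 6.25
E[X²] = 6.25 + (-1)² = 6.25 + 1 = 7.25

7.25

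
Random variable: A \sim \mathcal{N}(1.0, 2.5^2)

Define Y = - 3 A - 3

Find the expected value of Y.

For Y = -3A - 3:
E[Y] = -3 * E[A] - 3
E[A] = 1.0 = 1
E[Y] = -3 * 1 - 3 = -6

-6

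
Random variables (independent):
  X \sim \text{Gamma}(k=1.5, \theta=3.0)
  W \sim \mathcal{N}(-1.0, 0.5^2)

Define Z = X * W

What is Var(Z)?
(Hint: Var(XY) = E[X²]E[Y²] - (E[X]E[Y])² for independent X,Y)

Var(XY) = E[X²]E[Y²] - (E[X]E[Y])²
E[X] = 4.5, Var(X) = 13.5
E[W] = -1, Var(W) = 0.25
E[X²] = 13.5 + 4.5² = 33.75
E[W²] = 0.25 + (-1)² = 1.25
Var(Z) = 33.75*1.25 - (4.5*(-1))²
= 42.1875 - 20.25 = 21.9375

21.9375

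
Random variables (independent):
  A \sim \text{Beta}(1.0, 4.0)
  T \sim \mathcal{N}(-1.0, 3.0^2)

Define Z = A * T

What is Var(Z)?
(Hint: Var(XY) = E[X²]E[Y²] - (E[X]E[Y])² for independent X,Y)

Var(XY) = E[X²]E[Y²] - (E[X]E[Y])²
E[A] = 0.2, Var(A) = 0.026666667
E[T] = -1, Var(T) = 9
E[A²] = 0.026666667 + 0.2² = 0.066666667
E[T²] = 9 + (-1)² = 10
Var(Z) = 0.066666667*10 - (0.2*(-1))²
= 0.66666667 - 0.04 = 0.62666667

0.62666667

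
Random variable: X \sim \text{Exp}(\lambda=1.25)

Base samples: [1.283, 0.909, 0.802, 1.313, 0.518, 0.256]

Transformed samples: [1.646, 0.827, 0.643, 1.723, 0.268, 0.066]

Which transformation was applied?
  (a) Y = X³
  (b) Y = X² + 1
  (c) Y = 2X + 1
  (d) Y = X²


Checking option (d) Y = X²:
  X = 1.283 -> Y = 1.646 ✓
  X = 0.909 -> Y = 0.827 ✓
  X = 0.802 -> Y = 0.643 ✓
All samples match this transformation.

(d) X²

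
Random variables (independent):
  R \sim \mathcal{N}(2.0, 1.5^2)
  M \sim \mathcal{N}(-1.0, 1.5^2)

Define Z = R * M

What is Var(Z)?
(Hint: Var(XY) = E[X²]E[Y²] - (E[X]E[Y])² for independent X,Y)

Var(XY) = E[X²]E[Y²] - (E[X]E[Y])²
E[R] = 2, Var(R) = 2.25
E[M] = -1, Var(M) = 2.25
E[R²] = 2.25 + 2² = 6.25
E[M²] = 2.25 + (-1)² = 3.25
Var(Z) = 6.25*3.25 - (2*(-1))²
= 20.3125 - 4 = 16.3125

16.3125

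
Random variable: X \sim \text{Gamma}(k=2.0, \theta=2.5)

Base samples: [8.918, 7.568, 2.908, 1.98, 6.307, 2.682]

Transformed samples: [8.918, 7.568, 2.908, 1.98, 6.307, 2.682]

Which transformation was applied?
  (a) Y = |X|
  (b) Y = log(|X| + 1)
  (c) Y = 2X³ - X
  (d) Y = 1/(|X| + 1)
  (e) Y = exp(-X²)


Checking option (a) Y = |X|:
  X = 8.918 -> Y = 8.918 ✓
  X = 7.568 -> Y = 7.568 ✓
  X = 2.908 -> Y = 2.908 ✓
All samples match this transformation.

(a) |X|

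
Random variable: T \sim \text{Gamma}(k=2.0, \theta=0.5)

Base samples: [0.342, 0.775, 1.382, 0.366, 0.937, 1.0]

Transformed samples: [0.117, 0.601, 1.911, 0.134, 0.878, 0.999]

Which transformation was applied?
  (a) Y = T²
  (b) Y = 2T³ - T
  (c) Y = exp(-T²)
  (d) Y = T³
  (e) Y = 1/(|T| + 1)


Checking option (a) Y = T²:
  T = 0.342 -> Y = 0.117 ✓
  T = 0.775 -> Y = 0.601 ✓
  T = 1.382 -> Y = 1.911 ✓
All samples match this transformation.

(a) T²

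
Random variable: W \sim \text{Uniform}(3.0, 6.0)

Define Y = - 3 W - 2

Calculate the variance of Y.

For Y = aW + b: Var(Y) = a² * Var(W)
Var(W) = (6 - 3)^2/12 = 0.75
Var(Y) = (-3)² * 0.75 = 9 * 0.75 = 6.75

6.75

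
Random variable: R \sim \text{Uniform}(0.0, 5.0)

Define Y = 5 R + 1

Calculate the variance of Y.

For Y = aR + b: Var(Y) = a² * Var(R)
Var(R) = (5 - 0)^2/12 = 2.0833333
Var(Y) = 5² * 2.0833333 = 25 * 2.0833333 = 52.083333

52.083333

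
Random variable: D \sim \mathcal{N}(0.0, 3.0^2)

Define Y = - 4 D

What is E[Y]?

For Y = -4D:
E[Y] = -4 * E[D]
E[D] = 0.0 = 0
E[Y] = -4 * 0 = 0

0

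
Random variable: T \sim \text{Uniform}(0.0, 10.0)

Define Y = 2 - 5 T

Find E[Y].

For Y = -5T + 2:
E[Y] = -5 * E[T] + 2
E[T] = (0 + 10)/2 = 5
E[Y] = -5 * 5 + 2 = -23

-23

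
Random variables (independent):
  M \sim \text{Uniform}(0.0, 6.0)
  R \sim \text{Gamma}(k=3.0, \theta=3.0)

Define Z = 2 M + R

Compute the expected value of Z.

E[Z] = 2*E[M] + 1*E[R]
E[M] = 3
E[R] = 9
E[Z] = 2*3 + 1*9 = 15

15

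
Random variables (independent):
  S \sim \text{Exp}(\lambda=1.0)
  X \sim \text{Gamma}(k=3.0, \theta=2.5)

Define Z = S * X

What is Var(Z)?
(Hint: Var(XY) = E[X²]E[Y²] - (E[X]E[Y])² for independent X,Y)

Var(XY) = E[X²]E[Y²] - (E[X]E[Y])²
E[S] = 1, Var(S) = 1
E[X] = 7.5, Var(X) = 18.75
E[S²] = 1 + 1² = 2
E[X²] = 18.75 + 7.5² = 75
Var(Z) = 2*75 - (1*7.5)²
= 150 - 56.25 = 93.75

93.75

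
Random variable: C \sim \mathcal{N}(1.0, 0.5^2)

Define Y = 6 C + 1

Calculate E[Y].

For Y = 6C + 1:
E[Y] = 6 * E[C] + 1
E[C] = 1.0 = 1
E[Y] = 6 * 1 + 1 = 7

7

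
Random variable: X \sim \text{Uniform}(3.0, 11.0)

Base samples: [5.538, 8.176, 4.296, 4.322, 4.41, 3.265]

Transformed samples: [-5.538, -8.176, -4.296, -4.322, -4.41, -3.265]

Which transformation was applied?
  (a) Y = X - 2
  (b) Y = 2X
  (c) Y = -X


Checking option (c) Y = -X:
  X = 5.538 -> Y = -5.538 ✓
  X = 8.176 -> Y = -8.176 ✓
  X = 4.296 -> Y = -4.296 ✓
All samples match this transformation.

(c) -X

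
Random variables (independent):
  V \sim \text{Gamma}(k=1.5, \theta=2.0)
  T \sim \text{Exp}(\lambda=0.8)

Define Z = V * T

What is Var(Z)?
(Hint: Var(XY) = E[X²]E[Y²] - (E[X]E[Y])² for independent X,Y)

Var(XY) = E[X²]E[Y²] - (E[X]E[Y])²
E[V] = 3, Var(V) = 6
E[T] = 1.25, Var(T) = 1.5625
E[V²] = 6 + 3² = 15
E[T²] = 1.5625 + 1.25² = 3.125
Var(Z) = 15*3.125 - (3*1.25)²
= 46.875 - 14.0625 = 32.8125

32.8125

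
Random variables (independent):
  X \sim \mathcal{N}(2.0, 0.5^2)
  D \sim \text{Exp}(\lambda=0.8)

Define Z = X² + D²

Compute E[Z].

E[Z] = E[X²] + E[D²]
E[X²] = Var(X) + E[X]² = 0.25 + 4 = 4.25
E[D²] = Var(D) + E[D]² = 1.5625 + 1.5625 = 3.125
E[Z] = 4.25 + 3.125 = 7.375

7.375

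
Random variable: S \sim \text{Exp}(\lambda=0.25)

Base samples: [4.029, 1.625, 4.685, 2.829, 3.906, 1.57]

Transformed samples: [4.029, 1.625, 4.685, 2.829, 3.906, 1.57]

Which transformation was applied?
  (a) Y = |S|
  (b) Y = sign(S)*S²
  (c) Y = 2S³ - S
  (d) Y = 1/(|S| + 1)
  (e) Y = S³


Checking option (a) Y = |S|:
  S = 4.029 -> Y = 4.029 ✓
  S = 1.625 -> Y = 1.625 ✓
  S = 4.685 -> Y = 4.685 ✓
All samples match this transformation.

(a) |S|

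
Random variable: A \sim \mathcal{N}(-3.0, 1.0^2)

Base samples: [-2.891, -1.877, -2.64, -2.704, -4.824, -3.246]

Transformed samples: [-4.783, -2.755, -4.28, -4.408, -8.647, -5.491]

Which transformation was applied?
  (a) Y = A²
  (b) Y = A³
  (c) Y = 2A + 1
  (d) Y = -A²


Checking option (c) Y = 2A + 1:
  A = -2.891 -> Y = -4.783 ✓
  A = -1.877 -> Y = -2.755 ✓
  A = -2.64 -> Y = -4.28 ✓
All samples match this transformation.

(c) 2A + 1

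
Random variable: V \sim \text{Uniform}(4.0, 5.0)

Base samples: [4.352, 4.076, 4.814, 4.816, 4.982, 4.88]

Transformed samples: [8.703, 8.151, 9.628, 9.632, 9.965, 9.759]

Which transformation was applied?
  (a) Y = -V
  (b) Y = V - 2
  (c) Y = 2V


Checking option (c) Y = 2V:
  V = 4.352 -> Y = 8.703 ✓
  V = 4.076 -> Y = 8.151 ✓
  V = 4.814 -> Y = 9.628 ✓
All samples match this transformation.

(c) 2V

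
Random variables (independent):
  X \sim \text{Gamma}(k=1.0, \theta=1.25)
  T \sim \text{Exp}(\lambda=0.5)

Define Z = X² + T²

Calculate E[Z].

E[Z] = E[X²] + E[T²]
E[X²] = Var(X) + E[X]² = 1.5625 + 1.5625 = 3.125
E[T²] = Var(T) + E[T]² = 4 + 4 = 8
E[Z] = 3.125 + 8 = 11.125

11.125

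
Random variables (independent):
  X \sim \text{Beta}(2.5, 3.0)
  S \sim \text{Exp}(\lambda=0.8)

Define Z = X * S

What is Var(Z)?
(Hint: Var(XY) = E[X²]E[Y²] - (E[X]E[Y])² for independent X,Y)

Var(XY) = E[X²]E[Y²] - (E[X]E[Y])²
E[X] = 0.45454545, Var(X) = 0.038143675
E[S] = 1.25, Var(S) = 1.5625
E[X²] = 0.038143675 + 0.45454545² = 0.24475524
E[S²] = 1.5625 + 1.25² = 3.125
Var(Z) = 0.24475524*3.125 - (0.45454545*1.25)²
= 0.76486014 - 0.32283058 = 0.44202956

0.44202956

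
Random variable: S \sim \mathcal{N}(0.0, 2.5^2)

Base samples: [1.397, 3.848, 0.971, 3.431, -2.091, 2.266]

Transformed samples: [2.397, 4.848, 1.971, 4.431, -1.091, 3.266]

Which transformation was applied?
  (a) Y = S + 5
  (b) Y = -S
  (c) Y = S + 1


Checking option (c) Y = S + 1:
  S = 1.397 -> Y = 2.397 ✓
  S = 3.848 -> Y = 4.848 ✓
  S = 0.971 -> Y = 1.971 ✓
All samples match this transformation.

(c) S + 1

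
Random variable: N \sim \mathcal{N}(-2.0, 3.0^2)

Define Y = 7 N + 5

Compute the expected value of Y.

For Y = 7N + 5:
E[Y] = 7 * E[N] + 5
E[N] = -2.0 = -2
E[Y] = 7 * (-2) + 5 = -9

-9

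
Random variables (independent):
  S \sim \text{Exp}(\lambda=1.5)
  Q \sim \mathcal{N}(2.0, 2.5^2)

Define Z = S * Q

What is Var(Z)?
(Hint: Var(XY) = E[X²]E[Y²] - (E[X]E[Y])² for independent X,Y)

Var(XY) = E[X²]E[Y²] - (E[X]E[Y])²
E[S] = 0.66666667, Var(S) = 0.44444444
E[Q] = 2, Var(Q) = 6.25
E[S²] = 0.44444444 + 0.66666667² = 0.88888889
E[Q²] = 6.25 + 2² = 10.25
Var(Z) = 0.88888889*10.25 - (0.66666667*2)²
= 9.1111111 - 1.7777778 = 7.3333333

7.3333333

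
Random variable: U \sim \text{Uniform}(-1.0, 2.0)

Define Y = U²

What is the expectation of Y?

Using E[X²] = Var(X) + (E[X])²:
E[U] = 0.5
Var(U) = (2 + 1)^2/12 = 0.75
E[U²] = 0.75 + 0.5² = 0.75 + 0.25 = 1

1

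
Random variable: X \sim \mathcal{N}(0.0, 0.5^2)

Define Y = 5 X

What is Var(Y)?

For Y = aX + b: Var(Y) = a² * Var(X)
Var(X) = 0.5^2 = 0.25
Var(Y) = 5² * 0.25 = 25 * 0.25 = 6.25

6.25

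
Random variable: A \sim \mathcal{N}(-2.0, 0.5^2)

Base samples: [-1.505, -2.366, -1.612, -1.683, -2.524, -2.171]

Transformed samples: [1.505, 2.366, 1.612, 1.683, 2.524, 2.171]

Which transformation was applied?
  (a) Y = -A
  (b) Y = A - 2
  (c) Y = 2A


Checking option (a) Y = -A:
  A = -1.505 -> Y = 1.505 ✓
  A = -2.366 -> Y = 2.366 ✓
  A = -1.612 -> Y = 1.612 ✓
All samples match this transformation.

(a) -A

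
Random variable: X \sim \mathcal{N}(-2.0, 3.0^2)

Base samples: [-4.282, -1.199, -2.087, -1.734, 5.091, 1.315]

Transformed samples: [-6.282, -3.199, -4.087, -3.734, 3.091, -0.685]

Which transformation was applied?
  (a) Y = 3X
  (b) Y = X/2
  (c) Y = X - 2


Checking option (c) Y = X - 2:
  X = -4.282 -> Y = -6.282 ✓
  X = -1.199 -> Y = -3.199 ✓
  X = -2.087 -> Y = -4.087 ✓
All samples match this transformation.

(c) X - 2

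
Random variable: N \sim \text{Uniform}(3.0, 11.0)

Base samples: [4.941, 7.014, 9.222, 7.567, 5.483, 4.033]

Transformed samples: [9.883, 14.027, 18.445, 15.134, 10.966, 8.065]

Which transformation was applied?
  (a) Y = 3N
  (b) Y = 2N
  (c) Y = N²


Checking option (b) Y = 2N:
  N = 4.941 -> Y = 9.883 ✓
  N = 7.014 -> Y = 14.027 ✓
  N = 9.222 -> Y = 18.445 ✓
All samples match this transformation.

(b) 2N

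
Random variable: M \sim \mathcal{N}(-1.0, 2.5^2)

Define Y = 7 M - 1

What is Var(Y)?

For Y = aM + b: Var(Y) = a² * Var(M)
Var(M) = 2.5^2 = 6.25
Var(Y) = 7² * 6.25 = 49 * 6.25 = 306.25

306.25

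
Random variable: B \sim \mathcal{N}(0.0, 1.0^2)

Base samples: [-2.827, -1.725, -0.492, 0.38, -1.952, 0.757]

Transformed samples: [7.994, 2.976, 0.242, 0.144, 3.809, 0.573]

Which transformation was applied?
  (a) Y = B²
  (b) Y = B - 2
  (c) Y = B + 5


Checking option (a) Y = B²:
  B = -2.827 -> Y = 7.994 ✓
  B = -1.725 -> Y = 2.976 ✓
  B = -0.492 -> Y = 0.242 ✓
All samples match this transformation.

(a) B²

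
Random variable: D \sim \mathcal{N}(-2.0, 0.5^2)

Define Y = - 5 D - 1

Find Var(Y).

For Y = aD + b: Var(Y) = a² * Var(D)
Var(D) = 0.5^2 = 0.25
Var(Y) = (-5)² * 0.25 = 25 * 0.25 = 6.25

6.25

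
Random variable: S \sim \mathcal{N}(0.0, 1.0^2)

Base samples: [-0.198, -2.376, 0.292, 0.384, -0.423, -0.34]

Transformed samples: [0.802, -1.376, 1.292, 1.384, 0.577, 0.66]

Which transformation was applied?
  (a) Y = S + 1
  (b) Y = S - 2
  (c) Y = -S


Checking option (a) Y = S + 1:
  S = -0.198 -> Y = 0.802 ✓
  S = -2.376 -> Y = -1.376 ✓
  S = 0.292 -> Y = 1.292 ✓
All samples match this transformation.

(a) S + 1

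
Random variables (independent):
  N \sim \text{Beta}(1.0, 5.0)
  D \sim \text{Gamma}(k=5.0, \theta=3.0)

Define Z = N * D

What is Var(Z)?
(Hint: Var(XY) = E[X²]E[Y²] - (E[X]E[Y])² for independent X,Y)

Var(XY) = E[X²]E[Y²] - (E[X]E[Y])²
E[N] = 0.16666667, Var(N) = 0.01984127
E[D] = 15, Var(D) = 45
E[N²] = 0.01984127 + 0.16666667² = 0.047619048
E[D²] = 45 + 15² = 270
Var(Z) = 0.047619048*270 - (0.16666667*15)²
= 12.857143 - 6.25 = 6.6071429

6.6071429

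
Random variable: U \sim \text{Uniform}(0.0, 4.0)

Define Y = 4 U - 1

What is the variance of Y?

For Y = aU + b: Var(Y) = a² * Var(U)
Var(U) = (4 - 0)^2/12 = 1.3333333
Var(Y) = 4² * 1.3333333 = 16 * 1.3333333 = 21.333333

21.333333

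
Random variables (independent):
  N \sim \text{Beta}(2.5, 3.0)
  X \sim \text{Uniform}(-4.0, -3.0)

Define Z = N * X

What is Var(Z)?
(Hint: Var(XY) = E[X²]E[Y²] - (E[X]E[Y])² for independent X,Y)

Var(XY) = E[X²]E[Y²] - (E[X]E[Y])²
E[N] = 0.45454545, Var(N) = 0.038143675
E[X] = -3.5, Var(X) = 0.083333333
E[N²] = 0.038143675 + 0.45454545² = 0.24475524
E[X²] = 0.083333333 + (-3.5)² = 12.333333
Var(Z) = 0.24475524*12.333333 - (0.45454545*(-3.5))²
= 3.018648 - 2.5309917 = 0.48765628

0.48765628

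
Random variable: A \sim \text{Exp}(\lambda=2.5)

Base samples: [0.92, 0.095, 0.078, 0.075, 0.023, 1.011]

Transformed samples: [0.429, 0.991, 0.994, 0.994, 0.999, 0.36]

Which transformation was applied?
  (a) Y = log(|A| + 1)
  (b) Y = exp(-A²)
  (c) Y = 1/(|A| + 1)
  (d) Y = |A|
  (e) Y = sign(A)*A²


Checking option (b) Y = exp(-A²):
  A = 0.92 -> Y = 0.429 ✓
  A = 0.095 -> Y = 0.991 ✓
  A = 0.078 -> Y = 0.994 ✓
All samples match this transformation.

(b) exp(-A²)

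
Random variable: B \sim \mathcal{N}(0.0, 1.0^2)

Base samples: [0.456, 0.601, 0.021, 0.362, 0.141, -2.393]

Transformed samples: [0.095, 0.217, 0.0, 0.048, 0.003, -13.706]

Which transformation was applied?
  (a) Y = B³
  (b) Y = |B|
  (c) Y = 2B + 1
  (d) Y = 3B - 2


Checking option (a) Y = B³:
  B = 0.456 -> Y = 0.095 ✓
  B = 0.601 -> Y = 0.217 ✓
  B = 0.021 -> Y = 0.0 ✓
All samples match this transformation.

(a) B³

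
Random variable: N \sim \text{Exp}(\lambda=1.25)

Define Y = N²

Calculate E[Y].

Using E[X²] = Var(X) + (E[X])²:
E[N] = 0.8
Var(N) = 1/1.25^2 = 0.64
E[N²] = 0.64 + 0.8² = 0.64 + 0.64 = 1.28

1.28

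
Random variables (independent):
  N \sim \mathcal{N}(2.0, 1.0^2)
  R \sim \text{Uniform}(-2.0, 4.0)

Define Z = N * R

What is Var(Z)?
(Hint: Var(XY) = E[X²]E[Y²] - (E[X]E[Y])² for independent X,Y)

Var(XY) = E[X²]E[Y²] - (E[X]E[Y])²
E[N] = 2, Var(N) = 1
E[R] = 1, Var(R) = 3
E[N²] = 1 + 2² = 5
E[R²] = 3 + 1² = 4
Var(Z) = 5*4 - (2*1)²
= 20 - 4 = 16

16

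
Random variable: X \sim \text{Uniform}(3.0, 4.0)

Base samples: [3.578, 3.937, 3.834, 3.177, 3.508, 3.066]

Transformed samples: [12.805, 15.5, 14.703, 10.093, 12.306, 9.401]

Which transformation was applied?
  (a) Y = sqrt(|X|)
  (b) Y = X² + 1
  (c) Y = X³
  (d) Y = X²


Checking option (d) Y = X²:
  X = 3.578 -> Y = 12.805 ✓
  X = 3.937 -> Y = 15.5 ✓
  X = 3.834 -> Y = 14.703 ✓
All samples match this transformation.

(d) X²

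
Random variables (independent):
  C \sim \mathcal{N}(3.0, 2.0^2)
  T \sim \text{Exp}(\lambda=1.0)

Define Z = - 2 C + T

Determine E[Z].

E[Z] = -2*E[C] + 1*E[T]
E[C] = 3
E[T] = 1
E[Z] = -2*3 + 1*1 = -5

-5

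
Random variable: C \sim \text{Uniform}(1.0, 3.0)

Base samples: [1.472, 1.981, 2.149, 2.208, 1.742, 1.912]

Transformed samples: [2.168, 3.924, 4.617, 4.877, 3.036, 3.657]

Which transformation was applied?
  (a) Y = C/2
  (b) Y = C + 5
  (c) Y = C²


Checking option (c) Y = C²:
  C = 1.472 -> Y = 2.168 ✓
  C = 1.981 -> Y = 3.924 ✓
  C = 2.149 -> Y = 4.617 ✓
All samples match this transformation.

(c) C²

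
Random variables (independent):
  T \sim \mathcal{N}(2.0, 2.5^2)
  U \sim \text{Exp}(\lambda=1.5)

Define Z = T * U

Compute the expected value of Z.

For independent RVs: E[XY] = E[X]*E[Y]
E[T] = 2
E[U] = 0.66666667
E[Z] = 2 * 0.66666667 = 1.3333333

1.3333333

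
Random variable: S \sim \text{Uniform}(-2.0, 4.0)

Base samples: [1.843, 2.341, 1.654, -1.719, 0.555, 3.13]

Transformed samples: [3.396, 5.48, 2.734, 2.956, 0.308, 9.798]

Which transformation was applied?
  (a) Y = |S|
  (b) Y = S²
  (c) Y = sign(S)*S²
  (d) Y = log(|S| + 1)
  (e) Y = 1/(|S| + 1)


Checking option (b) Y = S²:
  S = 1.843 -> Y = 3.396 ✓
  S = 2.341 -> Y = 5.48 ✓
  S = 1.654 -> Y = 2.734 ✓
All samples match this transformation.

(b) S²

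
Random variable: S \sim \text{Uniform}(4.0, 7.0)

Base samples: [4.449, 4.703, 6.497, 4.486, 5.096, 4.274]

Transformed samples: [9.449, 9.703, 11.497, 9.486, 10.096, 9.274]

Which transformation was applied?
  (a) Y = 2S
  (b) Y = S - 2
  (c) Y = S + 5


Checking option (c) Y = S + 5:
  S = 4.449 -> Y = 9.449 ✓
  S = 4.703 -> Y = 9.703 ✓
  S = 6.497 -> Y = 11.497 ✓
All samples match this transformation.

(c) S + 5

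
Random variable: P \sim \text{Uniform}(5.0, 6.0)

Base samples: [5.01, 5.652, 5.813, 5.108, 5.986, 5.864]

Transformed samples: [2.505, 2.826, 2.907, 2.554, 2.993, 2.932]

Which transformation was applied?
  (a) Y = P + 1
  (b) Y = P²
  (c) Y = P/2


Checking option (c) Y = P/2:
  P = 5.01 -> Y = 2.505 ✓
  P = 5.652 -> Y = 2.826 ✓
  P = 5.813 -> Y = 2.907 ✓
All samples match this transformation.

(c) P/2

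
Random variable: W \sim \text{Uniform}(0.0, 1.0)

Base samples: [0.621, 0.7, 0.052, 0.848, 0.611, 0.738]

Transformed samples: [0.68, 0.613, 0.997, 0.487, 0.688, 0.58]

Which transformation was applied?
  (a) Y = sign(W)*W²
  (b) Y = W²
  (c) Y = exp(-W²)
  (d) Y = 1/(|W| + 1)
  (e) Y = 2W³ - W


Checking option (c) Y = exp(-W²):
  W = 0.621 -> Y = 0.68 ✓
  W = 0.7 -> Y = 0.613 ✓
  W = 0.052 -> Y = 0.997 ✓
All samples match this transformation.

(c) exp(-W²)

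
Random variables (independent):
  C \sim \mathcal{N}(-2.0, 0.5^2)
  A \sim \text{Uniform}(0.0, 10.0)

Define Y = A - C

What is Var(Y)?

For independent RVs: Var(aX + bY) = a²Var(X) + b²Var(Y)
Var(C) = 0.25
Var(A) = 8.3333333
Var(Y) = (-1)²*0.25 + 1²*8.3333333
= 1*0.25 + 1*8.3333333 = 8.5833333

8.5833333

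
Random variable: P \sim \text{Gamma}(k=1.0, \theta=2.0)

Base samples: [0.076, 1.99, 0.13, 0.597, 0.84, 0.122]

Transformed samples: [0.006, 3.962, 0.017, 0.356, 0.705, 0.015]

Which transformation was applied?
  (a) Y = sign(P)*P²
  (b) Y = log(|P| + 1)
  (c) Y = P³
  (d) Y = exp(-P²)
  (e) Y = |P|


Checking option (a) Y = sign(P)*P²:
  P = 0.076 -> Y = 0.006 ✓
  P = 1.99 -> Y = 3.962 ✓
  P = 0.13 -> Y = 0.017 ✓
All samples match this transformation.

(a) sign(P)*P²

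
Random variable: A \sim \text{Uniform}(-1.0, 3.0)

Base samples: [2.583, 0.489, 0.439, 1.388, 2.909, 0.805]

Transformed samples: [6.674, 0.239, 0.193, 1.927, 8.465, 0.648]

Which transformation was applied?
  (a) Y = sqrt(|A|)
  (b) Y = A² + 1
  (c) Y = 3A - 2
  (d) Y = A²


Checking option (d) Y = A²:
  A = 2.583 -> Y = 6.674 ✓
  A = 0.489 -> Y = 0.239 ✓
  A = 0.439 -> Y = 0.193 ✓
All samples match this transformation.

(d) A²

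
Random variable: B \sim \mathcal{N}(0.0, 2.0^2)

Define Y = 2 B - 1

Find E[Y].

For Y = 2B - 1:
E[Y] = 2 * E[B] - 1
E[B] = 0.0 = 0
E[Y] = 2 * 0 - 1 = -1

-1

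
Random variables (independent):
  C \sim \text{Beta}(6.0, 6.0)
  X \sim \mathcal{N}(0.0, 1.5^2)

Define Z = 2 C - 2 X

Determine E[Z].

E[Z] = 2*E[C] - 2*E[X]
E[C] = 0.5
E[X] = 0
E[Z] = 2*0.5 - 2*0 = 1

1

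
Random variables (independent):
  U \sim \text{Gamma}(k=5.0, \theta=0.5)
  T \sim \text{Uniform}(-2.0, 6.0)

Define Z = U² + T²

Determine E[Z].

E[Z] = E[U²] + E[T²]
E[U²] = Var(U) + E[U]² = 1.25 + 6.25 = 7.5
E[T²] = Var(T) + E[T]² = 5.3333333 + 4 = 9.3333333
E[Z] = 7.5 + 9.3333333 = 16.833333

16.833333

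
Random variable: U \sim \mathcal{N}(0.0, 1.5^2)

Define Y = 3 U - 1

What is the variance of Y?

For Y = aU + b: Var(Y) = a² * Var(U)
Var(U) = 1.5^2 = 2.25
Var(Y) = 3² * 2.25 = 9 * 2.25 = 20.25

20.25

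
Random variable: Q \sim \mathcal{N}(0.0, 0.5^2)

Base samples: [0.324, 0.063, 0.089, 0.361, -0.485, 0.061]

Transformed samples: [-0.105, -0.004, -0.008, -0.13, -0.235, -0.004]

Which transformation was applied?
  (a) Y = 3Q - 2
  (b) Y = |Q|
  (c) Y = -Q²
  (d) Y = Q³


Checking option (c) Y = -Q²:
  Q = 0.324 -> Y = -0.105 ✓
  Q = 0.063 -> Y = -0.004 ✓
  Q = 0.089 -> Y = -0.008 ✓
All samples match this transformation.

(c) -Q²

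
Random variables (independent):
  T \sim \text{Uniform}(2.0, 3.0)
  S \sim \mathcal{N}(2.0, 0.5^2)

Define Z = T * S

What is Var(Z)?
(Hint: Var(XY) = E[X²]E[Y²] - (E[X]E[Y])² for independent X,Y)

Var(XY) = E[X²]E[Y²] - (E[X]E[Y])²
E[T] = 2.5, Var(T) = 0.083333333
E[S] = 2, Var(S) = 0.25
E[T²] = 0.083333333 + 2.5² = 6.3333333
E[S²] = 0.25 + 2² = 4.25
Var(Z) = 6.3333333*4.25 - (2.5*2)²
= 26.916667 - 25 = 1.9166667

1.9166667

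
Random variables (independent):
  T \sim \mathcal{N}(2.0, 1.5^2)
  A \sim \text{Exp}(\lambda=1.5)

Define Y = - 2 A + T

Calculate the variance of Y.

For independent RVs: Var(aX + bY) = a²Var(X) + b²Var(Y)
Var(T) = 2.25
Var(A) = 0.44444444
Var(Y) = 1²*2.25 + (-2)²*0.44444444
= 1*2.25 + 4*0.44444444 = 4.0277778

4.0277778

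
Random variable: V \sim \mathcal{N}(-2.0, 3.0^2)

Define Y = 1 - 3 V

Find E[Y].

For Y = -3V + 1:
E[Y] = -3 * E[V] + 1
E[V] = -2.0 = -2
E[Y] = -3 * (-2) + 1 = 7

7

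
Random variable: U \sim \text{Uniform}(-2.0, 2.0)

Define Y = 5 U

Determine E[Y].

For Y = 5U:
E[Y] = 5 * E[U]
E[U] = (-2 + 2)/2 = 0
E[Y] = 5 * 0 = 0

0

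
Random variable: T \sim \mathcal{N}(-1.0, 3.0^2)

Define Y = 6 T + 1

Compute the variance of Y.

For Y = aT + b: Var(Y) = a² * Var(T)
Var(T) = 3.0^2 = 9
Var(Y) = 6² * 9 = 36 * 9 = 324

324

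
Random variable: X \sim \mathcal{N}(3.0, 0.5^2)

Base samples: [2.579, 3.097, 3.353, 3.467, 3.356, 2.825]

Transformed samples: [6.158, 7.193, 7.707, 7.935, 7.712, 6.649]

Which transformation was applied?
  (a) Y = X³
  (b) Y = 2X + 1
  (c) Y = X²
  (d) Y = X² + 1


Checking option (b) Y = 2X + 1:
  X = 2.579 -> Y = 6.158 ✓
  X = 3.097 -> Y = 7.193 ✓
  X = 3.353 -> Y = 7.707 ✓
All samples match this transformation.

(b) 2X + 1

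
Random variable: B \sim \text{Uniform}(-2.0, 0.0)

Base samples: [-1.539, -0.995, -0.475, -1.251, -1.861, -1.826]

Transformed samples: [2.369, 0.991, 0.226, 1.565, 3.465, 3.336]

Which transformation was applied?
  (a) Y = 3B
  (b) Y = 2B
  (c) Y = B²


Checking option (c) Y = B²:
  B = -1.539 -> Y = 2.369 ✓
  B = -0.995 -> Y = 0.991 ✓
  B = -0.475 -> Y = 0.226 ✓
All samples match this transformation.

(c) B²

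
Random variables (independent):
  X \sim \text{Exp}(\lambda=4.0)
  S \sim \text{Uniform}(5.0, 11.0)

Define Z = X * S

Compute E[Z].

For independent RVs: E[XY] = E[X]*E[Y]
E[X] = 0.25
E[S] = 8
E[Z] = 0.25 * 8 = 2

2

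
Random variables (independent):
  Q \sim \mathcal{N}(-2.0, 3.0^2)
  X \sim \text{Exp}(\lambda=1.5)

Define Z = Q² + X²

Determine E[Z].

E[Z] = E[Q²] + E[X²]
E[Q²] = Var(Q) + E[Q]² = 9 + 4 = 13
E[X²] = Var(X) + E[X]² = 0.44444444 + 0.44444444 = 0.88888889
E[Z] = 13 + 0.88888889 = 13.888889

13.888889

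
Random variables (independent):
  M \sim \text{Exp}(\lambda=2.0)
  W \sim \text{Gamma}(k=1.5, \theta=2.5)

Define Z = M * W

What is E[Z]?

For independent RVs: E[XY] = E[X]*E[Y]
E[M] = 0.5
E[W] = 3.75
E[Z] = 0.5 * 3.75 = 1.875

1.875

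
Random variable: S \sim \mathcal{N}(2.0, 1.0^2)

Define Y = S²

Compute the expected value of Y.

E[S²] = Var(S) + (E[S])² = 1 + 4 = 5

5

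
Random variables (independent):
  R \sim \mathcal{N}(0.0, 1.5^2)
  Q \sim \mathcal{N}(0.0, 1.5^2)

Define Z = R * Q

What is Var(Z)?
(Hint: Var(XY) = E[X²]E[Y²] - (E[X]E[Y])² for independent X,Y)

Var(XY) = E[X²]E[Y²] - (E[X]E[Y])²
E[R] = 0, Var(R) = 2.25
E[Q] = 0, Var(Q) = 2.25
E[R²] = 2.25 + 0² = 2.25
E[Q²] = 2.25 + 0² = 2.25
Var(Z) = 2.25*2.25 - (0*0)²
= 5.0625 - 0 = 5.0625

5.0625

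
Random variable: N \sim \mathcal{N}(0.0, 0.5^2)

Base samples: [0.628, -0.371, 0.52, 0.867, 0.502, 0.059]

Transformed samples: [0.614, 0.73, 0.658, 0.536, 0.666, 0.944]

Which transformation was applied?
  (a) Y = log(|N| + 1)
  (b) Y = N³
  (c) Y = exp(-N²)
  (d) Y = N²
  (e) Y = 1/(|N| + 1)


Checking option (e) Y = 1/(|N| + 1):
  N = 0.628 -> Y = 0.614 ✓
  N = -0.371 -> Y = 0.73 ✓
  N = 0.52 -> Y = 0.658 ✓
All samples match this transformation.

(e) 1/(|N| + 1)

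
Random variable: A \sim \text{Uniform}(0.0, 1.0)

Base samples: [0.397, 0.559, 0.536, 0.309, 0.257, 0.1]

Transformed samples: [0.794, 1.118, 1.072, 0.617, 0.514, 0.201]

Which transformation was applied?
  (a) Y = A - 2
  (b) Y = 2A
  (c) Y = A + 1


Checking option (b) Y = 2A:
  A = 0.397 -> Y = 0.794 ✓
  A = 0.559 -> Y = 1.118 ✓
  A = 0.536 -> Y = 1.072 ✓
All samples match this transformation.

(b) 2A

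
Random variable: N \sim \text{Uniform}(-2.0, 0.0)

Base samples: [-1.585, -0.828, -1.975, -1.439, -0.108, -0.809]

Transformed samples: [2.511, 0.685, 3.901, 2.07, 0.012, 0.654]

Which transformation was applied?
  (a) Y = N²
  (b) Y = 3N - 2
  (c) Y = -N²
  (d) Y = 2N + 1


Checking option (a) Y = N²:
  N = -1.585 -> Y = 2.511 ✓
  N = -0.828 -> Y = 0.685 ✓
  N = -1.975 -> Y = 3.901 ✓
All samples match this transformation.

(a) N²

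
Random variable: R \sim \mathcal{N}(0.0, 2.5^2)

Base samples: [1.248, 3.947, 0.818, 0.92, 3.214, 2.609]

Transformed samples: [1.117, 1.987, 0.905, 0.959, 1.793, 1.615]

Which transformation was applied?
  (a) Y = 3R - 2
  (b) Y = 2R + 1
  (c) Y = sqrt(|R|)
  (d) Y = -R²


Checking option (c) Y = sqrt(|R|):
  R = 1.248 -> Y = 1.117 ✓
  R = 3.947 -> Y = 1.987 ✓
  R = 0.818 -> Y = 0.905 ✓
All samples match this transformation.

(c) sqrt(|R|)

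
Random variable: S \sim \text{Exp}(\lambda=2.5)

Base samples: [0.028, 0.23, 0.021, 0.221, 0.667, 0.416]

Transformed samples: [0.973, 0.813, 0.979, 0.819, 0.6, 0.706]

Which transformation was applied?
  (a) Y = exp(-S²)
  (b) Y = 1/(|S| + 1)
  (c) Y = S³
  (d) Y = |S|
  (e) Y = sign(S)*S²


Checking option (b) Y = 1/(|S| + 1):
  S = 0.028 -> Y = 0.973 ✓
  S = 0.23 -> Y = 0.813 ✓
  S = 0.021 -> Y = 0.979 ✓
All samples match this transformation.

(b) 1/(|S| + 1)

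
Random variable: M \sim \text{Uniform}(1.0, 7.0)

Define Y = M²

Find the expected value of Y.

E[M²] = Var(M) + (E[M])² = 3 + 16 = 19

19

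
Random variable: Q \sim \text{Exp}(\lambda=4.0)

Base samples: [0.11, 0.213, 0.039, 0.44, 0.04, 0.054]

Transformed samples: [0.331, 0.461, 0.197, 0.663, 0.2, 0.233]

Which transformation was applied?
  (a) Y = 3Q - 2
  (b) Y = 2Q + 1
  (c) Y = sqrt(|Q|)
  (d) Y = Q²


Checking option (c) Y = sqrt(|Q|):
  Q = 0.11 -> Y = 0.331 ✓
  Q = 0.213 -> Y = 0.461 ✓
  Q = 0.039 -> Y = 0.197 ✓
All samples match this transformation.

(c) sqrt(|Q|)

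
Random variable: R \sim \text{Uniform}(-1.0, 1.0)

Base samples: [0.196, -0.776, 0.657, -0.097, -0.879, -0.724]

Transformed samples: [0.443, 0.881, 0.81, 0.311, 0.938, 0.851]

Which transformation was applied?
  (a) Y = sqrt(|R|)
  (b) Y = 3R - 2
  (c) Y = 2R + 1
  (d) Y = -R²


Checking option (a) Y = sqrt(|R|):
  R = 0.196 -> Y = 0.443 ✓
  R = -0.776 -> Y = 0.881 ✓
  R = 0.657 -> Y = 0.81 ✓
All samples match this transformation.

(a) sqrt(|R|)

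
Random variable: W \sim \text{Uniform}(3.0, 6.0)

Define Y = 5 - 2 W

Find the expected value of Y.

For Y = -2W + 5:
E[Y] = -2 * E[W] + 5
E[W] = (3 + 6)/2 = 4.5
E[Y] = -2 * 4.5 + 5 = -4

-4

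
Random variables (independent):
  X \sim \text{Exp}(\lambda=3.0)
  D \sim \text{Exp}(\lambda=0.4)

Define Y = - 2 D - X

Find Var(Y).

For independent RVs: Var(aX + bY) = a²Var(X) + b²Var(Y)
Var(X) = 0.11111111
Var(D) = 6.25
Var(Y) = (-1)²*0.11111111 + (-2)²*6.25
= 1*0.11111111 + 4*6.25 = 25.111111

25.111111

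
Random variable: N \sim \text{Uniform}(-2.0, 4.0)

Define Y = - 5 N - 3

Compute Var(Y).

For Y = aN + b: Var(Y) = a² * Var(N)
Var(N) = (4 + 2)^2/12 = 3
Var(Y) = (-5)² * 3 = 25 * 3 = 75

75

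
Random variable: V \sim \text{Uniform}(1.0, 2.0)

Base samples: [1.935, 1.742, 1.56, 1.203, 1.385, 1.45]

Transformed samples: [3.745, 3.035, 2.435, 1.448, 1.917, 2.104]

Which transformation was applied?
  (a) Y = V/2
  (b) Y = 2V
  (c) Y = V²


Checking option (c) Y = V²:
  V = 1.935 -> Y = 3.745 ✓
  V = 1.742 -> Y = 3.035 ✓
  V = 1.56 -> Y = 2.435 ✓
All samples match this transformation.

(c) V²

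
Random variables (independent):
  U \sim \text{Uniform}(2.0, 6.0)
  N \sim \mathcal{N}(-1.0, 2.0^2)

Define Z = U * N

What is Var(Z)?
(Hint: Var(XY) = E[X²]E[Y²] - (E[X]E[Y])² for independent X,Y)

Var(XY) = E[X²]E[Y²] - (E[X]E[Y])²
E[U] = 4, Var(U) = 1.3333333
E[N] = -1, Var(N) = 4
E[U²] = 1.3333333 + 4² = 17.333333
E[N²] = 4 + (-1)² = 5
Var(Z) = 17.333333*5 - (4*(-1))²
= 86.666667 - 16 = 70.666667

70.666667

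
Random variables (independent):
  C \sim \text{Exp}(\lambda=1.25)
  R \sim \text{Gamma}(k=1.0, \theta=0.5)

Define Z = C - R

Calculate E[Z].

E[Z] = 1*E[C] - 1*E[R]
E[C] = 0.8
E[R] = 0.5
E[Z] = 1*0.8 - 1*0.5 = 0.3

0.3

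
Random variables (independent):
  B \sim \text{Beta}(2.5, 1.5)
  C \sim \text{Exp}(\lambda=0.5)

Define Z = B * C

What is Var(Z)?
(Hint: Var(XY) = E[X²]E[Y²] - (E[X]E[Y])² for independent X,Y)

Var(XY) = E[X²]E[Y²] - (E[X]E[Y])²
E[B] = 0.625, Var(B) = 0.046875
E[C] = 2, Var(C) = 4
E[B²] = 0.046875 + 0.625² = 0.4375
E[C²] = 4 + 2² = 8
Var(Z) = 0.4375*8 - (0.625*2)²
= 3.5 - 1.5625 = 1.9375

1.9375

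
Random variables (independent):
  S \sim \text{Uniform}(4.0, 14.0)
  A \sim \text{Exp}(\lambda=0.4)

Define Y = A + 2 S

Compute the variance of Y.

For independent RVs: Var(aX + bY) = a²Var(X) + b²Var(Y)
Var(S) = 8.3333333
Var(A) = 6.25
Var(Y) = 2²*8.3333333 + 1²*6.25
= 4*8.3333333 + 1*6.25 = 39.583333

39.583333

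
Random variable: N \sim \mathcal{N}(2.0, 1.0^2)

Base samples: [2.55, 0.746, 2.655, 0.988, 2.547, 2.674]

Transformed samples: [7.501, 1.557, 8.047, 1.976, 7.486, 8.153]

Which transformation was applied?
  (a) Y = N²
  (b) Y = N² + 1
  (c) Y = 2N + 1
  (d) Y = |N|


Checking option (b) Y = N² + 1:
  N = 2.55 -> Y = 7.501 ✓
  N = 0.746 -> Y = 1.557 ✓
  N = 2.655 -> Y = 8.047 ✓
All samples match this transformation.

(b) N² + 1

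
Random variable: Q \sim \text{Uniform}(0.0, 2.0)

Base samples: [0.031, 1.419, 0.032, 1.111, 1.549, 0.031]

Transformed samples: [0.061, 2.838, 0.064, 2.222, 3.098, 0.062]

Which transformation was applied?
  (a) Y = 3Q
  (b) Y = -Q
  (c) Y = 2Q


Checking option (c) Y = 2Q:
  Q = 0.031 -> Y = 0.061 ✓
  Q = 1.419 -> Y = 2.838 ✓
  Q = 0.032 -> Y = 0.064 ✓
All samples match this transformation.

(c) 2Q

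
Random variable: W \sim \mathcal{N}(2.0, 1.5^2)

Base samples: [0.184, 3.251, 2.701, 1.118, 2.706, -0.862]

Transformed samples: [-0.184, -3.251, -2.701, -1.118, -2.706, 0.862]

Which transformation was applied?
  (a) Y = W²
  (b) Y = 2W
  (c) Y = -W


Checking option (c) Y = -W:
  W = 0.184 -> Y = -0.184 ✓
  W = 3.251 -> Y = -3.251 ✓
  W = 2.701 -> Y = -2.701 ✓
All samples match this transformation.

(c) -W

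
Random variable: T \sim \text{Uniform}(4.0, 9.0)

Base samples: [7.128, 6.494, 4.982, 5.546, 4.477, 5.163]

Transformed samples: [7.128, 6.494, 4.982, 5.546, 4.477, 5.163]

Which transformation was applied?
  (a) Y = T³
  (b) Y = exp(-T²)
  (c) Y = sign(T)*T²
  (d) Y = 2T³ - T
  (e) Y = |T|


Checking option (e) Y = |T|:
  T = 7.128 -> Y = 7.128 ✓
  T = 6.494 -> Y = 6.494 ✓
  T = 4.982 -> Y = 4.982 ✓
All samples match this transformation.

(e) |T|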